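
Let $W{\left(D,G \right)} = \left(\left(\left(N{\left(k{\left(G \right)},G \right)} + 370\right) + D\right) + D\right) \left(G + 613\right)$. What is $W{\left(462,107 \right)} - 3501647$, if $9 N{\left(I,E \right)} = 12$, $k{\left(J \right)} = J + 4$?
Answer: $-2569007$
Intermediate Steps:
$k{\left(J \right)} = 4 + J$
$N{\left(I,E \right)} = \frac{4}{3}$ ($N{\left(I,E \right)} = \frac{1}{9} \cdot 12 = \frac{4}{3}$)
$W{\left(D,G \right)} = \left(613 + G\right) \left(\frac{1114}{3} + 2 D\right)$ ($W{\left(D,G \right)} = \left(\left(\left(\frac{4}{3} + 370\right) + D\right) + D\right) \left(G + 613\right) = \left(\left(\frac{1114}{3} + D\right) + D\right) \left(613 + G\right) = \left(\frac{1114}{3} + 2 D\right) \left(613 + G\right) = \left(613 + G\right) \left(\frac{1114}{3} + 2 D\right)$)
$W{\left(462,107 \right)} - 3501647 = \left(\frac{682882}{3} + 1226 \cdot 462 + \frac{1114}{3} \cdot 107 + 2 \cdot 462 \cdot 107\right) - 3501647 = \left(\frac{682882}{3} + 566412 + \frac{119198}{3} + 98868\right) - 3501647 = 932640 - 3501647 = -2569007$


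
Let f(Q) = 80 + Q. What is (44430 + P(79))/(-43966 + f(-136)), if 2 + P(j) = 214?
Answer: -22321/22011 ≈ -1.0141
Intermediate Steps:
P(j) = 212 (P(j) = -2 + 214 = 212)
(44430 + P(79))/(-43966 + f(-136)) = (44430 + 212)/(-43966 + (80 - 136)) = 44642/(-43966 - 56) = 44642/(-44022) = 44642*(-1/44022) = -22321/22011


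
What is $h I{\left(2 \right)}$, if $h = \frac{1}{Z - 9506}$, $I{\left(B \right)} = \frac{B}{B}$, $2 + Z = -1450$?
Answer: $- \frac{1}{10958} \approx -9.1258 \cdot 10^{-5}$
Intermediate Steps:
$Z = -1452$ ($Z = -2 - 1450 = -1452$)
$I{\left(B \right)} = 1$
$h = - \frac{1}{10958}$ ($h = \frac{1}{-1452 - 9506} = \frac{1}{-10958} = - \frac{1}{10958} \approx -9.1258 \cdot 10^{-5}$)
$h I{\left(2 \right)} = \left(- \frac{1}{10958}\right) 1 = - \frac{1}{10958}$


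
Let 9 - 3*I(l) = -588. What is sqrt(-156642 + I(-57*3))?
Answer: I*sqrt(156443) ≈ 395.53*I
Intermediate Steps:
I(l) = 199 (I(l) = 3 - 1/3*(-588) = 3 + 196 = 199)
sqrt(-156642 + I(-57*3)) = sqrt(-156642 + 199) = sqrt(-156443) = I*sqrt(156443)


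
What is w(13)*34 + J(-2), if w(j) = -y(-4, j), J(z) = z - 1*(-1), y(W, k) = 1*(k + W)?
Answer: -307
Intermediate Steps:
y(W, k) = W + k (y(W, k) = 1*(W + k) = W + k)
J(z) = 1 + z (J(z) = z + 1 = 1 + z)
w(j) = 4 - j (w(j) = -(-4 + j) = 4 - j)
w(13)*34 + J(-2) = (4 - 1*13)*34 + (1 - 2) = (4 - 13)*34 - 1 = -9*34 - 1 = -306 - 1 = -307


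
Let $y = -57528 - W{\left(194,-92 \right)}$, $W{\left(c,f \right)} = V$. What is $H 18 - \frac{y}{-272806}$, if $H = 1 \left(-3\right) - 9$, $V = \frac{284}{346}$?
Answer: $- \frac{5102083547}{23597719} \approx -216.21$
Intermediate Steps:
$V = \frac{142}{173}$ ($V = 284 \cdot \frac{1}{346} = \frac{142}{173} \approx 0.82081$)
$H = -12$ ($H = -3 - 9 = -12$)
$W{\left(c,f \right)} = \frac{142}{173}$
$y = - \frac{9952486}{173}$ ($y = -57528 - \frac{142}{173} = - \frac{9952486}{173} \approx -57529.0$)
$H 18 - \frac{y}{-272806} = \left(-12\right) 18 - - \frac{9952486}{173 \left(-272806\right)} = -216 - \left(- \frac{9952486}{173}\right) \left(- \frac{1}{272806}\right) = -216 - \frac{4976243}{23597719} = - \frac{5102083547}{23597719}$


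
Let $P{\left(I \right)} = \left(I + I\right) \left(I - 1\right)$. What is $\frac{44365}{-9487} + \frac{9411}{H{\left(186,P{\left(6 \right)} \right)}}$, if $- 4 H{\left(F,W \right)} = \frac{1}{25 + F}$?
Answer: $- \frac{75354184873}{9487} \approx -7.9429 \cdot 10^{6}$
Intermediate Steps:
$P{\left(I \right)} = 2 I \left(-1 + I\right)$
$H{\left(F,W \right)} = - \frac{1}{4 \left(25 + F\right)}$
$\frac{44365}{-9487} + \frac{9411}{H{\left(186,P{\left(6 \right)} \right)}} = \frac{44365}{-9487} + \frac{9411}{\left(-1\right) \frac{1}{100 + 4 \cdot 186}} = 44365 \left(- \frac{1}{9487}\right) + \frac{9411}{\left(-1\right) \frac{1}{100 + 744}} = - \frac{44365}{9487} + \frac{9411}{\left(-1\right) \frac{1}{844}} = - \frac{44365}{9487} + \frac{9411}{- \frac{1}{844}} = - \frac{44365}{9487} + 9411 \left(-844\right) = - \frac{44365}{9487} - 7942884 = - \frac{75354184873}{9487}$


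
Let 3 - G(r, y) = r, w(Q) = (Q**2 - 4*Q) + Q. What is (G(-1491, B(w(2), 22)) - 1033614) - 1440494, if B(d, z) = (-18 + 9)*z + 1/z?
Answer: -2472614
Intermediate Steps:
w(Q) = Q**2 - 3*Q
B(d, z) = 1/z - 9*z (B(d, z) = -9*z + 1/z = 1/z - 9*z)
G(r, y) = 3 - r
(G(-1491, B(w(2), 22)) - 1033614) - 1440494 = ((3 - 1*(-1491)) - 1033614) - 1440494 = ((3 + 1491) - 1033614) - 1440494 = (1494 - 1033614) - 1440494 = -1032120 - 1440494 = -2472614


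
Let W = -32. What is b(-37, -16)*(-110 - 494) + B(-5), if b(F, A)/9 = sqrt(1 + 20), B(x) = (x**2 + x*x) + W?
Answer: 18 - 5436*sqrt(21) ≈ -24893.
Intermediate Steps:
B(x) = -32 + 2*x**2 (B(x) = (x**2 + x*x) - 32 = (x**2 + x**2) - 32 = 2*x**2 - 32 = -32 + 2*x**2)
b(F, A) = 9*sqrt(21) (b(F, A) = 9*sqrt(1 + 20) = 9*sqrt(21))
b(-37, -16)*(-110 - 494) + B(-5) = (9*sqrt(21))*(-110 - 494) + (-32 + 2*(-5)**2) = (9*sqrt(21))*(-604) + (-32 + 2*25) = -5436*sqrt(21) + (-32 + 50) = -5436*sqrt(21) + 18 = 18 - 5436*sqrt(21)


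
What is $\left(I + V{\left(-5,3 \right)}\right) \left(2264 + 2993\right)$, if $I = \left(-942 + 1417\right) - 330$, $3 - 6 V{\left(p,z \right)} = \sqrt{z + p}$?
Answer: $\frac{1529787}{2} - \frac{5257 i \sqrt{2}}{6} \approx 7.6489 \cdot 10^{5} - 1239.1 i$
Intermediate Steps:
$V{\left(p,z \right)} = \frac{1}{2} - \frac{\sqrt{p + z}}{6}$ ($V{\left(p,z \right)} = \frac{1}{2} - \frac{\sqrt{z + p}}{6} = \frac{1}{2} - \frac{\sqrt{p + z}}{6}$)
$I = 145$ ($I = 475 - 330 = 145$)
$\left(I + V{\left(-5,3 \right)}\right) \left(2264 + 2993\right) = \left(145 + \left(\frac{1}{2} - \frac{\sqrt{-5 + 3}}{6}\right)\right) \left(2264 + 2993\right) = \left(145 + \left(\frac{1}{2} - \frac{\sqrt{-2}}{6}\right)\right) 5257 = \left(145 + \left(\frac{1}{2} - \frac{i \sqrt{2}}{6}\right)\right) 5257 = \left(\frac{291}{2} - \frac{i \sqrt{2}}{6}\right) 5257 = \frac{1529787}{2} - \frac{5257 i \sqrt{2}}{6}$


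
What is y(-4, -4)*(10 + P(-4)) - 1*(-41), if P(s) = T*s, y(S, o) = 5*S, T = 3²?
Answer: 561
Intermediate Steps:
T = 9
P(s) = 9*s
y(-4, -4)*(10 + P(-4)) - 1*(-41) = (5*(-4))*(10 + 9*(-4)) - 1*(-41) = -20*(10 - 36) + 41 = -20*(-26) + 41 = 520 + 41 = 561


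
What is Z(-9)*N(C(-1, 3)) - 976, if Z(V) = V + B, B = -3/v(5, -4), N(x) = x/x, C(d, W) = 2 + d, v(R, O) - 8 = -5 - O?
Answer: -6898/7 ≈ -985.43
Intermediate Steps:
v(R, O) = 3 - O (v(R, O) = 8 + (-5 - O) = 3 - O)
N(x) = 1
B = -3/7 (B = -3/(3 - 1*(-4)) = -3/(3 + 4) = -3/7 ≈ -0.42857)
Z(V) = -3/7 + V (Z(V) = V - 3/7 = -3/7 + V)
Z(-9)*N(C(-1, 3)) - 976 = (-3/7 - 9)*1 - 976 = -66/7*1 - 976 = -66/7 - 976 = -6898/7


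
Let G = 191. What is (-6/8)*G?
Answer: -573/4 ≈ -143.25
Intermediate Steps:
(-6/8)*G = -6/8*191 = -6*1/8*191 = -3/4*191 = -573/4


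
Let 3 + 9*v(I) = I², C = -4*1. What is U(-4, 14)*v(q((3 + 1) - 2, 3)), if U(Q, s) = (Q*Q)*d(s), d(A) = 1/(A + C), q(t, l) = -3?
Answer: 16/15 ≈ 1.0667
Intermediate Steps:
C = -4
v(I) = -⅓ + I²/9
d(A) = 1/(-4 + A) (d(A) = 1/(A - 4) = 1/(-4 + A))
U(Q, s) = Q²/(-4 + s) (U(Q, s) = (Q*Q)/(-4 + s) = Q²/(-4 + s))
U(-4, 14)*v(q((3 + 1) - 2, 3)) = ((-4)²/(-4 + 14))*(-⅓ + (⅑)*(-3)²) = (16/10)*(-⅓ + (⅑)*9) = (16*(⅒))*(-⅓ + 1) = (8/5)*(⅔) = 16/15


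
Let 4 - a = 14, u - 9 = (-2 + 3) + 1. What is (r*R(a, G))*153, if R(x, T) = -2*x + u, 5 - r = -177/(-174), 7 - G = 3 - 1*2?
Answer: 1095633/58 ≈ 18890.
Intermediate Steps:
u = 11 (u = 9 + ((-2 + 3) + 1) = 9 + (1 + 1) = 9 + 2 = 11)
G = 6 (G = 7 - (3 - 1*2) = 7 - (3 - 2) = 7 - 1*1 = 7 - 1 = 6)
r = 231/58 (r = 5 - (-177)/(-174) = 5 - (-177)*(-1)/174 = 5 - 1*59/58 = 5 - 59/58 = 231/58 ≈ 3.9828)
a = -10 (a = 4 - 1*14 = 4 - 14 = -10)
R(x, T) = 11 - 2*x (R(x, T) = -2*x + 11 = 11 - 2*x)
(r*R(a, G))*153 = (231*(11 - 2*(-10))/58)*153 = (231*(11 + 20)/58)*153 = ((231/58)*31)*153 = (7161/58)*153 = 1095633/58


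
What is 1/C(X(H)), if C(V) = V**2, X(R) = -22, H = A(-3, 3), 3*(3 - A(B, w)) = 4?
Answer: 1/484 ≈ 0.0020661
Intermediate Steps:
A(B, w) = 5/3 (A(B, w) = 3 - 1/3*4 = 3 - 4/3 = 5/3)
H = 5/3 ≈ 1.6667
1/C(X(H)) = 1/((-22)**2) = 1/484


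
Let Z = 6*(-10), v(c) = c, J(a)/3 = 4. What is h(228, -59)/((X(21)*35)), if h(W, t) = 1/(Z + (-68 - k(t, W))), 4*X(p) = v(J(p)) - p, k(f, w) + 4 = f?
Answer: 4/20475 ≈ 0.00019536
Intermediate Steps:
J(a) = 12 (J(a) = 3*4 = 12)
Z = -60
k(f, w) = -4 + f
X(p) = 3 - p/4 (X(p) = (12 - p)/4 = 3 - p/4)
h(W, t) = 1/(-124 - t) (h(W, t) = 1/(-60 + (-68 - (-4 + t))) = 1/(-60 + (-68 + (4 - t))) = 1/(-60 + (-64 - t)) = 1/(-124 - t))
h(228, -59)/((X(21)*35)) = (-1/(124 - 59))/(((3 - ¼*21)*35)) = (-1/65)/(((3 - 21/4)*35)) = (-1*1/65)/((-9/4*35)) = -1/(65*(-315/4)) = -1/65*(-4/315) = 4/20475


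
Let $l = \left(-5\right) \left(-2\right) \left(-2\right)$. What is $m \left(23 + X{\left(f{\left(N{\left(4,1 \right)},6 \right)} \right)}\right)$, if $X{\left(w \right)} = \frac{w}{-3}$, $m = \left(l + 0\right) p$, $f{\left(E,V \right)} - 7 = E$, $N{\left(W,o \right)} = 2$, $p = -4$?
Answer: $1600$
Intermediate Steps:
$f{\left(E,V \right)} = 7 + E$
$l = -20$ ($l = 10 \left(-2\right) = -20$)
$m = 80$ ($m = \left(-20 + 0\right) \left(-4\right) = \left(-20\right) \left(-4\right) = 80$)
$X{\left(w \right)} = - \frac{w}{3}$ ($X{\left(w \right)} = w \left(- \frac{1}{3}\right) = - \frac{w}{3}$)
$m \left(23 + X{\left(f{\left(N{\left(4,1 \right)},6 \right)} \right)}\right) = 80 \left(23 - \frac{7 + 2}{3}\right) = 80 \left(23 - 3\right) = 80 \cdot 20 = 1600$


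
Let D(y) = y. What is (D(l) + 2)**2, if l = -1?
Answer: 1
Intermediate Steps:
(D(l) + 2)**2 = (-1 + 2)**2 = 1**2 = 1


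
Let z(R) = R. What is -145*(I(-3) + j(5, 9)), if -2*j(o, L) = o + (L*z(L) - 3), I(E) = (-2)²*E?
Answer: 15515/2 ≈ 7757.5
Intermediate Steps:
I(E) = 4*E
j(o, L) = 3/2 - o/2 - L²/2 (j(o, L) = -(o + (L*L - 3))/2 = -(o + (L² - 3))/2 = -(o + (-3 + L²))/2 = -(-3 + o + L²)/2 = 3/2 - o/2 - L²/2)
-145*(I(-3) + j(5, 9)) = -145*(4*(-3) + (3/2 - ½*5 - ½*9²)) = -145*(-12 + (3/2 - 5/2 - ½*81)) = -145*(-12 + (3/2 - 5/2 - 81/2)) = -145*(-12 - 83/2) = -145*(-107/2) = 15515/2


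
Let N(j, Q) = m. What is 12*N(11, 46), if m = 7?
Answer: 84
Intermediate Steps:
N(j, Q) = 7
12*N(11, 46) = 12*7 = 84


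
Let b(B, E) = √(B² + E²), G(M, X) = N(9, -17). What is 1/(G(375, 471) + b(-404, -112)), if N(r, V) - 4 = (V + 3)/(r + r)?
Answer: -261/14235719 + 4212*√65/14235719 ≈ 0.0023671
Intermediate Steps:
N(r, V) = 4 + (3 + V)/(2*r) (N(r, V) = 4 + (V + 3)/(r + r) = 4 + (3 + V)/((2*r)) = 4 + (3 + V)*(1/(2*r)) = 4 + (3 + V)/(2*r))
G(M, X) = 29/9 (G(M, X) = (½)*(3 - 17 + 8*9)/9 = (½)*(⅑)*(3 - 17 + 72) = (½)*(⅑)*58 = 29/9)
1/(G(375, 471) + b(-404, -112)) = 1/(29/9 + √((-404)² + (-112)²)) = 1/(29/9 + √(163216 + 12544)) = 1/(29/9 + √175760) = 1/(29/9 + 52*√65)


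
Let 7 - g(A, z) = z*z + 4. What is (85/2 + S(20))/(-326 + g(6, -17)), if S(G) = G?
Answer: -125/1224 ≈ -0.10212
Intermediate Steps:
g(A, z) = 3 - z² (g(A, z) = 7 - (z*z + 4) = 7 - (z² + 4) = 7 - (4 + z²) = 7 + (-4 - z²) = 3 - z²)
(85/2 + S(20))/(-326 + g(6, -17)) = (85/2 + 20)/(-326 + (3 - 1*(-17)²)) = (85*(½) + 20)/(-326 + (3 - 1*289)) = (85/2 + 20)/(-326 + (3 - 289)) = 125/(2*(-326 - 286)) = (125/2)/(-612) = (125/2)*(-1/612) = -125/1224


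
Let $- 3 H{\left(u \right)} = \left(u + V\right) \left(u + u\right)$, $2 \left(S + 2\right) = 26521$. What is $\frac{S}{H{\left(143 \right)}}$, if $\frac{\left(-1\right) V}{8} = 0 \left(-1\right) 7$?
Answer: $- \frac{79551}{81796} \approx -0.97255$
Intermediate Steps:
$S = \frac{26517}{2}$ ($S = -2 + \frac{1}{2} \cdot 26521 = -2 + \frac{26521}{2} = \frac{26517}{2} \approx 13259.0$)
$V = 0$ ($V = - 8 \cdot 0 \left(-1\right) 7 = - 8 \cdot 0 \cdot 7 = \left(-8\right) 0 = 0$)
$H{\left(u \right)} = - \frac{2 u^{2}}{3}$ ($H{\left(u \right)} = - \frac{\left(u + 0\right) \left(u + u\right)}{3} = - \frac{u 2 u}{3} = - \frac{2 u^{2}}{3}$)
$\frac{S}{H{\left(143 \right)}} = \frac{26517}{2 \left(- \frac{2 \cdot 143^{2}}{3}\right)} = \frac{26517}{2 \left(\left(- \frac{2}{3}\right) 20449\right)} = \frac{26517}{2 \left(- \frac{40898}{3}\right)} = \frac{26517}{2} \left(- \frac{3}{40898}\right) = - \frac{79551}{81796}$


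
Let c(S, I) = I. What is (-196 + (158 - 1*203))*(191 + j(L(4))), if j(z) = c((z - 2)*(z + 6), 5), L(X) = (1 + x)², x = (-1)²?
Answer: -47236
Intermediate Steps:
x = 1
L(X) = 4 (L(X) = (1 + 1)² = 2² = 4)
j(z) = 5
(-196 + (158 - 1*203))*(191 + j(L(4))) = (-196 + (158 - 1*203))*(191 + 5) = (-196 + (158 - 203))*196 = (-196 - 45)*196 = -241*196 = -47236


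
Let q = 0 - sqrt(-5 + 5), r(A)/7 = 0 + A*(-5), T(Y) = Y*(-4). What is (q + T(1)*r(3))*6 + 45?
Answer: 2565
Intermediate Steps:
T(Y) = -4*Y
r(A) = -35*A (r(A) = 7*(0 + A*(-5)) = 7*(0 - 5*A) = 7*(-5*A) = -35*A)
q = 0 (q = 0 - sqrt(0) = 0 - 1*0 = 0 + 0 = 0)
(q + T(1)*r(3))*6 + 45 = (0 + (-4*1)*(-35*3))*6 + 45 = (0 - 4*(-105))*6 + 45 = (0 + 420)*6 + 45 = 420*6 + 45 = 2520 + 45 = 2565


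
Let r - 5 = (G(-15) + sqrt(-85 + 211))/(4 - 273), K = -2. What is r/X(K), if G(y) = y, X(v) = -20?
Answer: -68/269 + 3*sqrt(14)/5380 ≈ -0.25070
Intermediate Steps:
r = 1360/269 - 3*sqrt(14)/269 (r = 5 + (-15 + sqrt(-85 + 211))/(4 - 273) = 5 + (-15 + sqrt(126))/(-269) = 5 + (-15 + 3*sqrt(14))*(-1/269) = 5 + (15/269 - 3*sqrt(14)/269) = 1360/269 - 3*sqrt(14)/269 ≈ 5.0140)
r/X(K) = (1360/269 - 3*sqrt(14)/269)/(-20) = (1360/269 - 3*sqrt(14)/269)*(-1/20) = -68/269 + 3*sqrt(14)/5380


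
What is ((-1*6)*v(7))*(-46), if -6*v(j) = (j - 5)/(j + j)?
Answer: -46/7 ≈ -6.5714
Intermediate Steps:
v(j) = -(-5 + j)/(12*j) (v(j) = -(j - 5)/(6*(j + j)) = -(-5 + j)/(6*(2*j)) = -(-5 + j)*1/(2*j)/6 = -(-5 + j)/(12*j))
((-1*6)*v(7))*(-46) = ((-1*6)*((1/12)*(5 - 1*7)/7))*(-46) = -(5 - 7)/(2*7)*(-46) = -(-2)/(2*7)*(-46) = -6*(-1/42)*(-46) = (⅐)*(-46) = -46/7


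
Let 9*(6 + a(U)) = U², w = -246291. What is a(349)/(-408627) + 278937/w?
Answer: -351938631956/301923457371 ≈ -1.1657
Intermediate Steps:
a(U) = -6 + U²/9
a(349)/(-408627) + 278937/w = (-6 + (⅑)*349²)/(-408627) + 278937/(-246291) = (-6 + (⅑)*121801)*(-1/408627) + 278937*(-1/246291) = (-6 + 121801/9)*(-1/408627) - 92979/82097 = (121747/9)*(-1/408627) - 92979/82097 = -121747/3677643 - 92979/82097 = -351938631956/301923457371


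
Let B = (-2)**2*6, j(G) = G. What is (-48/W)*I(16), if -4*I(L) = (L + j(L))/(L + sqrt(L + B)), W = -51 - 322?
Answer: -256/3357 + 32*sqrt(10)/3357 ≈ -0.046115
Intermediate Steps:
B = 24 (B = 4*6 = 24)
W = -373
I(L) = -L/(2*(L + sqrt(24 + L))) (I(L) = -(L + L)/(4*(L + sqrt(L + 24))) = -2*L/(4*(L + sqrt(24 + L))) = -L/(2*(L + sqrt(24 + L))))
(-48/W)*I(16) = (-48/(-373))*(-1*16/(2*16 + 2*sqrt(24 + 16))) = (-48*(-1/373))*(-1*16/(32 + 2*sqrt(40))) = 48*(-1*16/(32 + 2*(2*sqrt(10))))/373 = 48*(-1*16/(32 + 4*sqrt(10)))/373 = 48*(-16/(32 + 4*sqrt(10)))/373 = -768/(373*(32 + 4*sqrt(10)))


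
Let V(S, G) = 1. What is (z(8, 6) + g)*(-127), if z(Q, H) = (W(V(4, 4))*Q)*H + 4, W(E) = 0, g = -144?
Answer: 17780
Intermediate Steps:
z(Q, H) = 4 (z(Q, H) = (0*Q)*H + 4 = 0*H + 4 = 0 + 4 = 4)
(z(8, 6) + g)*(-127) = (4 - 144)*(-127) = -140*(-127) = 17780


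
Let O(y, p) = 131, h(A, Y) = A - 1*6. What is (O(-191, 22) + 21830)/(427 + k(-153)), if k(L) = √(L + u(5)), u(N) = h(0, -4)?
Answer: 9377347/182488 - 21961*I*√159/182488 ≈ 51.386 - 1.5175*I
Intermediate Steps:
h(A, Y) = -6 + A (h(A, Y) = A - 6 = -6 + A)
u(N) = -6 (u(N) = -6 + 0 = -6)
k(L) = √(-6 + L) (k(L) = √(L - 6) = √(-6 + L))
(O(-191, 22) + 21830)/(427 + k(-153)) = (131 + 21830)/(427 + √(-6 - 153)) = 21961/(427 + √(-159)) = 21961/(427 + I*√159)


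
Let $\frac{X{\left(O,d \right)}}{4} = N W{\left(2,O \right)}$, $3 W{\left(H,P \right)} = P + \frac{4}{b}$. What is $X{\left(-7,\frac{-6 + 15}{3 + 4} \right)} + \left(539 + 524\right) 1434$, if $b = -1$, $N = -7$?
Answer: $\frac{4573334}{3} \approx 1.5244 \cdot 10^{6}$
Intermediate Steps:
$W{\left(H,P \right)} = - \frac{4}{3} + \frac{P}{3}$ ($W{\left(H,P \right)} = \frac{P + \frac{4}{-1}}{3} = \frac{P + 4 \left(-1\right)}{3} = \frac{P - 4}{3} = \frac{-4 + P}{3} = - \frac{4}{3} + \frac{P}{3}$)
$X{\left(O,d \right)} = \frac{112}{3} - \frac{28 O}{3}$ ($X{\left(O,d \right)} = 4 \left(- 7 \left(- \frac{4}{3} + \frac{O}{3}\right)\right) = 4 \left(\frac{28}{3} - \frac{7 O}{3}\right) = \frac{112}{3} - \frac{28 O}{3}$)
$X{\left(-7,\frac{-6 + 15}{3 + 4} \right)} + \left(539 + 524\right) 1434 = \left(\frac{112}{3} - - \frac{196}{3}\right) + \left(539 + 524\right) 1434 = \left(\frac{112}{3} + \frac{196}{3}\right) + 1063 \cdot 1434 = \frac{308}{3} + 1524342 = \frac{4573334}{3}$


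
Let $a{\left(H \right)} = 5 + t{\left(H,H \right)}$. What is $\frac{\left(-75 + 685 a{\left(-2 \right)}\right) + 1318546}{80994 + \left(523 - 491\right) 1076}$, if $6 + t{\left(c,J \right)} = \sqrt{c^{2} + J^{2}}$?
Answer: $\frac{658893}{57713} + \frac{685 \sqrt{2}}{57713} \approx 11.434$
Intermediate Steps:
$t{\left(c,J \right)} = -6 + \sqrt{J^{2} + c^{2}}$ ($t{\left(c,J \right)} = -6 + \sqrt{c^{2} + J^{2}} = -6 + \sqrt{J^{2} + c^{2}}$)
$a{\left(H \right)} = -1 + \sqrt{2} \sqrt{H^{2}}$ ($a{\left(H \right)} = 5 + \left(-6 + \sqrt{H^{2} + H^{2}}\right) = 5 + \left(-6 + \sqrt{2 H^{2}}\right) = 5 + \left(-6 + \sqrt{2} \sqrt{H^{2}}\right) = -1 + \sqrt{2} \sqrt{H^{2}}$)
$\frac{\left(-75 + 685 a{\left(-2 \right)}\right) + 1318546}{80994 + \left(523 - 491\right) 1076} = \frac{\left(-75 + 685 \left(-1 + \sqrt{2} \sqrt{\left(-2\right)^{2}}\right)\right) + 1318546}{80994 + \left(523 - 491\right) 1076} = \frac{\left(-75 + 685 \left(-1 + \sqrt{2} \sqrt{4}\right)\right) + 1318546}{80994 + 32 \cdot 1076} = \frac{\left(-75 + 685 \left(-1 + \sqrt{2} \cdot 2\right)\right) + 1318546}{80994 + 34432} = \frac{\left(-75 + 685 \left(-1 + 2 \sqrt{2}\right)\right) + 1318546}{115426} = \left(\left(-75 - \left(685 - 1370 \sqrt{2}\right)\right) + 1318546\right) \frac{1}{115426} = \left(\left(-760 + 1370 \sqrt{2}\right) + 1318546\right) \frac{1}{115426} = \left(1317786 + 1370 \sqrt{2}\right) \frac{1}{115426} = \frac{658893}{57713} + \frac{685 \sqrt{2}}{57713}$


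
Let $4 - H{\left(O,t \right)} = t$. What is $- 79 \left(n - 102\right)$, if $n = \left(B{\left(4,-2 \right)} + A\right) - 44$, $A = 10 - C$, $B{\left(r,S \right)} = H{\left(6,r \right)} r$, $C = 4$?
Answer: $11060$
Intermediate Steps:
$H{\left(O,t \right)} = 4 - t$
$B{\left(r,S \right)} = r \left(4 - r\right)$ ($B{\left(r,S \right)} = \left(4 - r\right) r = r \left(4 - r\right)$)
$A = 6$ ($A = 10 - 4 = 6$)
$n = -38$ ($n = \left(4 \left(4 - 4\right) + 6\right) - 44 = \left(4 \cdot 0 + 6\right) - 44 = \left(0 + 6\right) - 44 = 6 - 44 = -38$)
$- 79 \left(n - 102\right) = - 79 \left(-38 - 102\right) = \left(-79\right) \left(-140\right) = 11060$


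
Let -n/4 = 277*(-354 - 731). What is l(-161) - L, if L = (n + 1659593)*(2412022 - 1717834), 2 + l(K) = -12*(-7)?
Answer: -1986608475242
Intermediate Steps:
l(K) = 82 (l(K) = -2 - 12*(-7) = -2 + 84 = 82)
n = 1202180 (n = -1108*(-354 - 731) = -1108*(-1085) = -4*(-300545) = 1202180)
L = 1986608475324 (L = (1202180 + 1659593)*(2412022 - 1717834) = 2861773*694188 = 1986608475324)
l(-161) - L = 82 - 1*1986608475324 = 82 - 1986608475324 = -1986608475242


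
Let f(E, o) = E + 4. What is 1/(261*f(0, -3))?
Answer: 1/1044 ≈ 0.00095785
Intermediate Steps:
f(E, o) = 4 + E
1/(261*f(0, -3)) = 1/(261*(4 + 0)) = 1/(261*4) = 1/1044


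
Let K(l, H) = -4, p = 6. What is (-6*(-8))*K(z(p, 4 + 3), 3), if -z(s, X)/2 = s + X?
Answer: -192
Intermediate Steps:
z(s, X) = -2*X - 2*s (z(s, X) = -2*(s + X) = -2*(X + s) = -2*X - 2*s)
(-6*(-8))*K(z(p, 4 + 3), 3) = -6*(-8)*(-4) = 48*(-4) = -192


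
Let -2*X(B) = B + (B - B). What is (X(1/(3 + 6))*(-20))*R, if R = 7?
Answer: 70/9 ≈ 7.7778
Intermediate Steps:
X(B) = -B/2 (X(B) = -(B + (B - B))/2 = -(B + 0)/2 = -B/2)
(X(1/(3 + 6))*(-20))*R = (-1/(2*(3 + 6))*(-20))*7 = (-½/9*(-20))*7 = (-½*⅑*(-20))*7 = -1/18*(-20)*7 = (10/9)*7 = 70/9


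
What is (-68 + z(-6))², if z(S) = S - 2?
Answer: 5776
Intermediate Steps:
z(S) = -2 + S
(-68 + z(-6))² = (-68 + (-2 - 6))² = (-68 - 8)² = (-76)² = 5776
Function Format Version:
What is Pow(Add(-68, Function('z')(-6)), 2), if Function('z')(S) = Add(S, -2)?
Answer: 5776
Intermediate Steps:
Function('z')(S) = Add(-2, S)
Pow(Add(-68, Function('z')(-6)), 2) = Pow(Add(-68, Add(-2, -6)), 2) = Pow(Add(-68, -8), 2) = Pow(-76, 2) = 5776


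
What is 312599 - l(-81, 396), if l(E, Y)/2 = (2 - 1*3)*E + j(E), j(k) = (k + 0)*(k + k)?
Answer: 286193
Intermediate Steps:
j(k) = 2*k**2 (j(k) = k*(2*k) = 2*k**2)
l(E, Y) = -2*E + 4*E**2 (l(E, Y) = 2*((2 - 1*3)*E + 2*E**2) = 2*((2 - 3)*E + 2*E**2) = 2*(-E + 2*E**2) = -2*E + 4*E**2)
312599 - l(-81, 396) = 312599 - 2*(-81)*(-1 + 2*(-81)) = 312599 - 2*(-81)*(-1 - 162) = 312599 - 2*(-81)*(-163) = 312599 - 1*26406 = 312599 - 26406 = 286193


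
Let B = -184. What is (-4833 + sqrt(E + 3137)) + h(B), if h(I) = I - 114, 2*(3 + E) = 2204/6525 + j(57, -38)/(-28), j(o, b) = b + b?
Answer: -5131 + sqrt(138276698)/210 ≈ -5075.0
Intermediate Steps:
j(o, b) = 2*b
E = -4643/3150 (E = -3 + (2204/6525 + (2*(-38))/(-28))/2 = -3 + (2204*(1/6525) - 76*(-1/28))/2 = -3 + (76/225 + 19/7)/2 = -3 + (1/2)*(4807/1575) = -3 + 4807/3150 = -4643/3150 ≈ -1.4740)
h(I) = -114 + I
(-4833 + sqrt(E + 3137)) + h(B) = (-4833 + sqrt(-4643/3150 + 3137)) + (-114 - 184) = (-4833 + sqrt(9876907/3150)) - 298 = (-4833 + sqrt(138276698)/210) - 298 = -5131 + sqrt(138276698)/210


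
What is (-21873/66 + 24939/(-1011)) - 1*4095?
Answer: -33000283/7414 ≈ -4451.1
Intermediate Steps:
(-21873/66 + 24939/(-1011)) - 1*4095 = (-21873*1/66 + 24939*(-1/1011)) - 4095 = (-7291/22 - 8313/337) - 4095 = -2639953/7414 - 4095 = -33000283/7414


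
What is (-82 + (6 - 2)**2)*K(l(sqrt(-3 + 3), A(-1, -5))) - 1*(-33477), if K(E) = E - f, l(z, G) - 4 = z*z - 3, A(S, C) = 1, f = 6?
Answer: 33807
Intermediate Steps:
l(z, G) = 1 + z**2 (l(z, G) = 4 + (z*z - 3) = 4 + (z**2 - 3) = 4 + (-3 + z**2) = 1 + z**2)
K(E) = -6 + E (K(E) = E - 1*6 = E - 6 = -6 + E)
(-82 + (6 - 2)**2)*K(l(sqrt(-3 + 3), A(-1, -5))) - 1*(-33477) = (-82 + (6 - 2)**2)*(-6 + (1 + (sqrt(-3 + 3))**2)) - 1*(-33477) = (-82 + 4**2)*(-6 + (1 + (sqrt(0))**2)) + 33477 = (-82 + 16)*(-6 + (1 + 0**2)) + 33477 = -66*(-6 + (1 + 0)) + 33477 = -66*(-6 + 1) + 33477 = -66*(-5) + 33477 = 330 + 33477 = 33807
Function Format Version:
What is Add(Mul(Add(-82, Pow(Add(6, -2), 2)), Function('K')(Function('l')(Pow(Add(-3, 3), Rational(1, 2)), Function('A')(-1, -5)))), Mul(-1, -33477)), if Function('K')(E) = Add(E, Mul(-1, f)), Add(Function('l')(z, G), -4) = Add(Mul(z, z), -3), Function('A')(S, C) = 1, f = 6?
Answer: 33807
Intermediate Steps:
Function('l')(z, G) = Add(1, Pow(z, 2)) (Function('l')(z, G) = Add(4, Add(Mul(z, z), -3)) = Add(4, Add(Pow(z, 2), -3)) = Add(4, Add(-3, Pow(z, 2))) = Add(1, Pow(z, 2)))
Function('K')(E) = Add(-6, E) (Function('K')(E) = Add(E, Mul(-1, 6)) = Add(E, -6) = Add(-6, E))
Add(Mul(Add(-82, Pow(Add(6, -2), 2)), Function('K')(Function('l')(Pow(Add(-3, 3), Rational(1, 2)), Function('A')(-1, -5)))), Mul(-1, -33477)) = Add(Mul(Add(-82, Pow(Add(6, -2), 2)), Add(-6, Add(1, Pow(Pow(Add(-3, 3), Rational(1, 2)), 2)))), Mul(-1, -33477)) = Add(Mul(Add(-82, Pow(4, 2)), Add(-6, Add(1, Pow(Pow(0, Rational(1, 2)), 2)))), 33477) = Add(Mul(Add(-82, 16), Add(-6, Add(1, Pow(0, 2)))), 33477) = Add(Mul(-66, Add(-6, Add(1, 0))), 33477) = Add(Mul(-66, Add(-6, 1)), 33477) = Add(Mul(-66, -5), 33477) = Add(330, 33477) = 33807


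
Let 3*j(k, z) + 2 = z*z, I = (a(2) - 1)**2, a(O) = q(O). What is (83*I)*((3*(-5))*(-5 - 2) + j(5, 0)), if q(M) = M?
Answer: 25979/3 ≈ 8659.7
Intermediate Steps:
a(O) = O
I = 1 (I = (2 - 1)**2 = 1**2 = 1)
j(k, z) = -2/3 + z**2/3 (j(k, z) = -2/3 + (z*z)/3 = -2/3 + z**2/3)
(83*I)*((3*(-5))*(-5 - 2) + j(5, 0)) = (83*1)*((3*(-5))*(-5 - 2) + (-2/3 + (1/3)*0**2)) = 83*(-15*(-7) + (-2/3 + (1/3)*0)) = 83*(105 + (-2/3 + 0)) = 83*(105 - 2/3) = 83*(313/3) = 25979/3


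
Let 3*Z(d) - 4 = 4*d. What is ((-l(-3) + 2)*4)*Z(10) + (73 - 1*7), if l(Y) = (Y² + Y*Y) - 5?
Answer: -1738/3 ≈ -579.33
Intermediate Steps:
Z(d) = 4/3 + 4*d/3 (Z(d) = 4/3 + (4*d)/3 = 4/3 + 4*d/3)
l(Y) = -5 + 2*Y² (l(Y) = (Y² + Y²) - 5 = 2*Y² - 5 = -5 + 2*Y²)
((-l(-3) + 2)*4)*Z(10) + (73 - 1*7) = ((-(-5 + 2*(-3)²) + 2)*4)*(4/3 + (4/3)*10) + (73 - 1*7) = ((-(-5 + 2*9) + 2)*4)*(4/3 + 40/3) + (73 - 7) = ((-(-5 + 18) + 2)*4)*(44/3) + 66 = ((-1*13 + 2)*4)*(44/3) + 66 = ((-13 + 2)*4)*(44/3) + 66 = -11*4*(44/3) + 66 = -44*44/3 + 66 = -1936/3 + 66 = -1738/3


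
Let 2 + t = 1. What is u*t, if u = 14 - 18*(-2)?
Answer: -50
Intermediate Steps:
u = 50 (u = 14 + 36 = 50)
t = -1 (t = -2 + 1 = -1)
u*t = 50*(-1) = -50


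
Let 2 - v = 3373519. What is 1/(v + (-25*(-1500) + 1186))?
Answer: -1/3334831 ≈ -2.9987e-7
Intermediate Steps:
v = -3373517 (v = 2 - 1*3373519 = 2 - 3373519 = -3373517)
1/(v + (-25*(-1500) + 1186)) = 1/(-3373517 + (-25*(-1500) + 1186)) = 1/(-3373517 + (37500 + 1186)) = 1/(-3373517 + 38686) = 1/(-3334831) = -1/3334831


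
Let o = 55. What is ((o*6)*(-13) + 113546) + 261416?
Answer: 370672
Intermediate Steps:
((o*6)*(-13) + 113546) + 261416 = ((55*6)*(-13) + 113546) + 261416 = (330*(-13) + 113546) + 261416 = (-4290 + 113546) + 261416 = 109256 + 261416 = 370672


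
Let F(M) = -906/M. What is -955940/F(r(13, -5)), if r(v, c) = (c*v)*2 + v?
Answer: -18640830/151 ≈ -1.2345e+5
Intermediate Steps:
r(v, c) = v + 2*c*v (r(v, c) = 2*c*v + v = v + 2*c*v)
-955940/F(r(13, -5)) = -955940/((-906*1/(13*(1 + 2*(-5))))) = -955940/((-906*1/(13*(1 - 10)))) = -955940/((-906/(13*(-9)))) = -955940/((-906/(-117))) = -955940/((-906*(-1/117))) = -955940/302/39 = -955940*39/302 = -18640830/151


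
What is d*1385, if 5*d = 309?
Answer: 85593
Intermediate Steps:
d = 309/5 (d = (1/5)*309 = 309/5 ≈ 61.800)
d*1385 = (309/5)*1385 = 85593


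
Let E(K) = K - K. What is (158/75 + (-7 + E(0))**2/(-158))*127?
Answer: 2703703/11850 ≈ 228.16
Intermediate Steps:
E(K) = 0
(158/75 + (-7 + E(0))**2/(-158))*127 = (158/75 + (-7 + 0)**2/(-158))*127 = (158*(1/75) + (-7)**2*(-1/158))*127 = (158/75 + 49*(-1/158))*127 = (158/75 - 49/158)*127 = (21289/11850)*127 = 2703703/11850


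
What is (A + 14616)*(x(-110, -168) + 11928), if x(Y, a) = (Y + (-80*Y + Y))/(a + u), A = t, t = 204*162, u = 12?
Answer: 565914672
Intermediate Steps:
t = 33048
A = 33048
x(Y, a) = -78*Y/(12 + a) (x(Y, a) = (Y + (-80*Y + Y))/(a + 12) = (Y - 79*Y)/(12 + a) = (-78*Y)/(12 + a) = -78*Y/(12 + a))
(A + 14616)*(x(-110, -168) + 11928) = (33048 + 14616)*(-78*(-110)/(12 - 168) + 11928) = 47664*(-78*(-110)/(-156) + 11928) = 47664*(-78*(-110)*(-1/156) + 11928) = 47664*(-55 + 11928) = 47664*11873 = 565914672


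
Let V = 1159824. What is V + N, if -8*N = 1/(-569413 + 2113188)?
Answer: 14324058364799/12350200 ≈ 1.1598e+6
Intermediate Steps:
N = -1/12350200 (N = -1/(8*(-569413 + 2113188)) = -⅛/1543775 = -⅛*1/1543775 = -1/12350200 ≈ -8.0970e-8)
V + N = 1159824 - 1/12350200 = 14324058364799/12350200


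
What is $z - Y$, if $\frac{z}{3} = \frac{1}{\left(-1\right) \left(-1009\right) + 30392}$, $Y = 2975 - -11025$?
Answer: $- \frac{146537999}{10467} \approx -14000.0$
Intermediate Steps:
$Y = 14000$ ($Y = 2975 + 11025 = 14000$)
$z = \frac{1}{10467}$ ($z = \frac{3}{\left(-1\right) \left(-1009\right) + 30392} = \frac{3}{1009 + 30392} = \frac{3}{31401} = 3 \cdot \frac{1}{31401} = \frac{1}{10467} \approx 9.5538 \cdot 10^{-5}$)
$z - Y = \frac{1}{10467} - 14000 = - \frac{146537999}{10467}$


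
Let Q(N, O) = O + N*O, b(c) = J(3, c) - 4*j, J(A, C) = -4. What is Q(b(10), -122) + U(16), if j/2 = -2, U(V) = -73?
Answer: -1659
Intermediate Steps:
j = -4 (j = 2*(-2) = -4)
b(c) = 12 (b(c) = -4 - 4*(-4) = -4 + 16 = 12)
Q(b(10), -122) + U(16) = -122*(1 + 12) - 73 = -122*13 - 73 = -1586 - 73 = -1659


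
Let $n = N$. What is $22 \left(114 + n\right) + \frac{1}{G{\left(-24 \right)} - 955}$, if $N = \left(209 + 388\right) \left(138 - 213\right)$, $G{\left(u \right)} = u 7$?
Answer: $- \frac{1103394667}{1123} \approx -9.8254 \cdot 10^{5}$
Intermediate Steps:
$G{\left(u \right)} = 7 u$
$N = -44775$ ($N = 597 \left(-75\right) = -44775$)
$n = -44775$
$22 \left(114 + n\right) + \frac{1}{G{\left(-24 \right)} - 955} = 22 \left(114 - 44775\right) + \frac{1}{7 \left(-24\right) - 955} = 22 \left(-44661\right) + \frac{1}{-168 - 955} = -982542 + \frac{1}{-1123} = -982542 - \frac{1}{1123} = - \frac{1103394667}{1123}$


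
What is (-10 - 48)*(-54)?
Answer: 3132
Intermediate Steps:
(-10 - 48)*(-54) = -58*(-54) = 3132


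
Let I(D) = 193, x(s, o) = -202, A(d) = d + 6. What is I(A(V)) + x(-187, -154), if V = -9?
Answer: -9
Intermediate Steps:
A(d) = 6 + d
I(A(V)) + x(-187, -154) = 193 - 202 = -9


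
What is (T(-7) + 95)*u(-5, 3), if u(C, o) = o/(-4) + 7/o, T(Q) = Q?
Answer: 418/3 ≈ 139.33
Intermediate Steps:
u(C, o) = 7/o - o/4 (u(C, o) = o*(-¼) + 7/o = -o/4 + 7/o = 7/o - o/4)
(T(-7) + 95)*u(-5, 3) = (-7 + 95)*(7/3 - ¼*3) = 88*(7*(⅓) - ¾) = 88*(7/3 - ¾) = 88*(19/12) = 418/3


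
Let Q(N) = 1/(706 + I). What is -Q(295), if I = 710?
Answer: -1/1416 ≈ -0.00070621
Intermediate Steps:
Q(N) = 1/1416 (Q(N) = 1/(706 + 710) = 1/1416)
-Q(295) = -1*1/1416 = -1/1416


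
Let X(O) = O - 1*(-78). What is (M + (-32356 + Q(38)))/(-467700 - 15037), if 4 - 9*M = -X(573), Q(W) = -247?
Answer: 292772/4344633 ≈ 0.067387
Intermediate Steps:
X(O) = 78 + O (X(O) = O + 78 = 78 + O)
M = 655/9 (M = 4/9 - (-1)*(78 + 573)/9 = 4/9 - (-1)*651/9 = 4/9 - 1/9*(-651) = 4/9 + 217/3 = 655/9 ≈ 72.778)
(M + (-32356 + Q(38)))/(-467700 - 15037) = (655/9 + (-32356 - 247))/(-467700 - 15037) = (655/9 - 32603)/(-482737) = -292772/9*(-1/482737) = 292772/4344633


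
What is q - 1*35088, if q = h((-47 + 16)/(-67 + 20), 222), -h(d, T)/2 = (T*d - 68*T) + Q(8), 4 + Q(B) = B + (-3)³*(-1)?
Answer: -246790/47 ≈ -5250.9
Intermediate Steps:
Q(B) = 23 + B (Q(B) = -4 + (B + (-3)³*(-1)) = -4 + (B - 27*(-1)) = -4 + (B + 27) = -4 + (27 + B) = 23 + B)
h(d, T) = -62 + 136*T - 2*T*d (h(d, T) = -2*((T*d - 68*T) + (23 + 8)) = -2*((-68*T + T*d) + 31) = -2*(31 - 68*T + T*d) = -62 + 136*T - 2*T*d)
q = 1402346/47 (q = -62 + 136*222 - 2*222*(-47 + 16)/(-67 + 20) = -62 + 30192 - 2*222*(-31/(-47)) = -62 + 30192 - 2*222*(-31*(-1/47)) = -62 + 30192 - 2*222*31/47 = -62 + 30192 - 13764/47 = 1402346/47 ≈ 29837.)
q - 1*35088 = 1402346/47 - 1*35088 = 1402346/47 - 35088 = -246790/47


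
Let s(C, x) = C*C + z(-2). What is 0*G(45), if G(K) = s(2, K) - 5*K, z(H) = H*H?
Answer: 0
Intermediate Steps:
z(H) = H**2
s(C, x) = 4 + C**2 (s(C, x) = C*C + (-2)**2 = C**2 + 4 = 4 + C**2)
G(K) = 8 - 5*K (G(K) = (4 + 2**2) - 5*K = (4 + 4) - 5*K = 8 - 5*K)
0*G(45) = 0*(8 - 5*45) = 0*(8 - 225) = 0*(-217) = 0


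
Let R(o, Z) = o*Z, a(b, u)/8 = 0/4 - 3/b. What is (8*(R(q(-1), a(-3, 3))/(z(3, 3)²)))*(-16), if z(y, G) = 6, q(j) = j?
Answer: 256/9 ≈ 28.444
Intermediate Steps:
a(b, u) = -24/b (a(b, u) = 8*(0/4 - 3/b) = 8*(0*(¼) - 3/b) = 8*(0 - 3/b) = 8*(-3/b) = -24/b)
R(o, Z) = Z*o
(8*(R(q(-1), a(-3, 3))/(z(3, 3)²)))*(-16) = (8*((-24/(-3)*(-1))/(6²)))*(-16) = (8*((-24*(-⅓)*(-1))/36))*(-16) = (8*((8*(-1))*(1/36)))*(-16) = (8*(-8*1/36))*(-16) = (8*(-2/9))*(-16) = -16/9*(-16) = 256/9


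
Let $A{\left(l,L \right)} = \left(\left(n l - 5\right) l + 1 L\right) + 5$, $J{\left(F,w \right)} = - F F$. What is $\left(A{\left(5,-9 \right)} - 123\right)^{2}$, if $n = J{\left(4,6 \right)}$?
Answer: $304704$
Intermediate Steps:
$J{\left(F,w \right)} = - F^{2}$
$n = -16$ ($n = - 4^{2} = \left(-1\right) 16 = -16$)
$A{\left(l,L \right)} = 5 + L + l \left(-5 - 16 l\right)$ ($A{\left(l,L \right)} = \left(\left(- 16 l - 5\right) l + 1 L\right) + 5 = \left(\left(-5 - 16 l\right) l + L\right) + 5 = \left(l \left(-5 - 16 l\right) + L\right) + 5 = \left(L + l \left(-5 - 16 l\right)\right) + 5 = 5 + L + l \left(-5 - 16 l\right)$)
$\left(A{\left(5,-9 \right)} - 123\right)^{2} = \left(\left(5 - 9 - 16 \cdot 5^{2} - 25\right) - 123\right)^{2} = \left(\left(5 - 9 - 400 - 25\right) - 123\right)^{2} = \left(-429 - 123\right)^{2} = \left(-552\right)^{2} = 304704$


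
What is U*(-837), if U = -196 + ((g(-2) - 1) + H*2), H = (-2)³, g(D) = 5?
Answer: 174096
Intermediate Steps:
H = -8
U = -208 (U = -196 + ((5 - 1) - 8*2) = -196 + (4 - 16) = -196 - 12 = -208)
U*(-837) = -208*(-837) = 174096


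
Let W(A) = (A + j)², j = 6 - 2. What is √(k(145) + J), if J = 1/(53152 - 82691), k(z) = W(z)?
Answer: √19371538489182/29539 ≈ 149.00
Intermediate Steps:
j = 4
W(A) = (4 + A)² (W(A) = (A + 4)² = (4 + A)²)
k(z) = (4 + z)²
J = -1/29539 (J = 1/(-29539) = -1/29539 ≈ -3.3854e-5)
√(k(145) + J) = √((4 + 145)² - 1/29539) = √(149² - 1/29539) = √(22201 - 1/29539) = √(655795338/29539) = √19371538489182/29539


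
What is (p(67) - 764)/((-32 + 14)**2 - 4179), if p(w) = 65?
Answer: 233/1285 ≈ 0.18132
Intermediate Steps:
(p(67) - 764)/((-32 + 14)**2 - 4179) = (65 - 764)/((-32 + 14)**2 - 4179) = -699/((-18)**2 - 4179) = -699/(324 - 4179) = -699/(-3855) = -699*(-1/3855) = 233/1285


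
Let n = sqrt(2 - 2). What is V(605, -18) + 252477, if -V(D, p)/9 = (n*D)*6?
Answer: 252477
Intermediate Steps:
n = 0 (n = sqrt(0) = 0)
V(D, p) = 0 (V(D, p) = -9*0*D*6 = -0*6 = -9*0 = 0)
V(605, -18) + 252477 = 0 + 252477 = 252477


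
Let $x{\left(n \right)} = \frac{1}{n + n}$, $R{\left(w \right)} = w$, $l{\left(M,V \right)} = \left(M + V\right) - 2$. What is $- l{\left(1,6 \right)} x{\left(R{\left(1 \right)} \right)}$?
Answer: $- \frac{5}{2} \approx -2.5$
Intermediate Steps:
$l{\left(M,V \right)} = -2 + M + V$
$x{\left(n \right)} = \frac{1}{2 n}$
$- l{\left(1,6 \right)} x{\left(R{\left(1 \right)} \right)} = - \left(-2 + 1 + 6\right) \frac{1}{2 \cdot 1} = - 5 \cdot \frac{1}{2} \cdot 1 = - \frac{5}{2}$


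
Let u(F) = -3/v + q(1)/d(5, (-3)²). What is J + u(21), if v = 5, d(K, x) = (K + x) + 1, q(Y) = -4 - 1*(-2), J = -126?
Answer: -1901/15 ≈ -126.73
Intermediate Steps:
q(Y) = -2 (q(Y) = -4 + 2 = -2)
d(K, x) = 1 + K + x
u(F) = -11/15 (u(F) = -3/5 - 2/(1 + 5 + (-3)²) = -3*⅕ - 2/(1 + 5 + 9) = -⅗ - 2/15 = -11/15)
J + u(21) = -126 - 11/15 = -1901/15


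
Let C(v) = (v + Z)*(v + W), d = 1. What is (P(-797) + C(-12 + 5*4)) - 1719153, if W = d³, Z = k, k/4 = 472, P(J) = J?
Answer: -1702886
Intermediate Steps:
k = 1888 (k = 4*472 = 1888)
Z = 1888
W = 1 (W = 1³ = 1)
C(v) = (1 + v)*(1888 + v) (C(v) = (v + 1888)*(v + 1) = (1888 + v)*(1 + v) = (1 + v)*(1888 + v))
(P(-797) + C(-12 + 5*4)) - 1719153 = (-797 + (1888 + (-12 + 5*4)² + 1889*(-12 + 5*4))) - 1719153 = (-797 + (1888 + (-12 + 20)² + 1889*(-12 + 20))) - 1719153 = (-797 + (1888 + 8² + 1889*8)) - 1719153 = (-797 + (1888 + 64 + 15112)) - 1719153 = (-797 + 17064) - 1719153 = 16267 - 1719153 = -1702886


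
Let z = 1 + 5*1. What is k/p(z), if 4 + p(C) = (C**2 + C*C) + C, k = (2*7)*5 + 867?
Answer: 937/74 ≈ 12.662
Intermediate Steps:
z = 6 (z = 1 + 5 = 6)
k = 937 (k = 14*5 + 867 = 70 + 867 = 937)
p(C) = -4 + C + 2*C**2 (p(C) = -4 + ((C**2 + C*C) + C) = -4 + ((C**2 + C**2) + C) = -4 + (2*C**2 + C) = -4 + (C + 2*C**2) = -4 + C + 2*C**2)
k/p(z) = 937/(-4 + 6 + 2*6**2) = 937/(-4 + 6 + 2*36) = 937/(-4 + 6 + 72) = 937/74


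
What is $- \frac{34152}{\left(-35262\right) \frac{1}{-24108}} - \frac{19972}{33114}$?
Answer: $- \frac{252450614186}{10811721} \approx -23350.0$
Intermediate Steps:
$- \frac{34152}{\left(-35262\right) \frac{1}{-24108}} - \frac{19972}{33114} = - \frac{34152}{\left(-35262\right) \left(- \frac{1}{24108}\right)} - \frac{9986}{16557} = - \frac{34152}{\frac{5877}{4018}} - \frac{9986}{16557} = \left(-34152\right) \frac{4018}{5877} - \frac{9986}{16557} = - \frac{45740912}{1959} - \frac{9986}{16557} = - \frac{252450614186}{10811721}$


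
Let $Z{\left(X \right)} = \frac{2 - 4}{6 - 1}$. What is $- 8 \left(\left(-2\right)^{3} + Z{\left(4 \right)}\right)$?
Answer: $\frac{336}{5} \approx 67.2$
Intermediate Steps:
$Z{\left(X \right)} = - \frac{2}{5}$
$- 8 \left(\left(-2\right)^{3} + Z{\left(4 \right)}\right) = - 8 \left(\left(-2\right)^{3} - \frac{2}{5}\right) = - 8 \left(-8 - \frac{2}{5}\right) = \left(-8\right) \left(- \frac{42}{5}\right) = \frac{336}{5}$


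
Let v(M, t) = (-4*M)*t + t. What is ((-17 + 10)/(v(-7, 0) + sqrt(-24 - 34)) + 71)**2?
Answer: 292329/58 + 497*I*sqrt(58)/29 ≈ 5040.2 + 130.52*I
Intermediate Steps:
v(M, t) = t - 4*M*t (v(M, t) = -4*M*t + t = t - 4*M*t)
((-17 + 10)/(v(-7, 0) + sqrt(-24 - 34)) + 71)**2 = ((-17 + 10)/(0*(1 - 4*(-7)) + sqrt(-24 - 34)) + 71)**2 = (-7/(0*(1 + 28) + sqrt(-58)) + 71)**2 = (-7/(0*29 + I*sqrt(58)) + 71)**2 = (-7/(0 + I*sqrt(58)) + 71)**2 = (-7*(-I*sqrt(58)/58) + 71)**2 = (-(-7)*I*sqrt(58)/58 + 71)**2 = (7*I*sqrt(58)/58 + 71)**2 = (71 + 7*I*sqrt(58)/58)**2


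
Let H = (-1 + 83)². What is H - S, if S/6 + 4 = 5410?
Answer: -25712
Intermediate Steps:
S = 32436 (S = -24 + 6*5410 = -24 + 32460 = 32436)
H = 6724 (H = 82² = 6724)
H - S = 6724 - 1*32436 = 6724 - 32436 = -25712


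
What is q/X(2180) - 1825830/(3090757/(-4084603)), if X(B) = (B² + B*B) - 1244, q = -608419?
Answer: 70875529630392879257/29373182231892 ≈ 2.4129e+6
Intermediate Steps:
X(B) = -1244 + 2*B² (X(B) = (B² + B²) - 1244 = 2*B² - 1244 = -1244 + 2*B²)
q/X(2180) - 1825830/(3090757/(-4084603)) = -608419/(-1244 + 2*2180²) - 1825830/(3090757/(-4084603)) = -608419/(-1244 + 2*4752400) - 1825830/(3090757*(-1/4084603)) = -608419/(-1244 + 9504800) - 1825830/(-3090757/4084603) = -608419/9503556 - 1825830*(-4084603/3090757) = -608419*1/9503556 + 7457790695490/3090757 = -608419/9503556 + 7457790695490/3090757 = 70875529630392879257/29373182231892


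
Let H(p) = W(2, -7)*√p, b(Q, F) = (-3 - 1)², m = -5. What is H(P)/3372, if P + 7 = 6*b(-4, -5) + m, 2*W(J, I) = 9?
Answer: 3*√21/1124 ≈ 0.012231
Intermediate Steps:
b(Q, F) = 16 (b(Q, F) = (-4)² = 16)
W(J, I) = 9/2 (W(J, I) = (½)*9 = 9/2)
P = 84 (P = -7 + (6*16 - 5) = -7 + (96 - 5) = -7 + 91 = 84)
H(p) = 9*√p/2
H(P)/3372 = (9*√84/2)/3372 = (9*(2*√21)/2)*(1/3372) = (9*√21)*(1/3372) = 3*√21/1124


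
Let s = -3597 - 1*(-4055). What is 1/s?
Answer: 1/458 ≈ 0.0021834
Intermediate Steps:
s = 458 (s = -3597 + 4055 = 458)
1/s = 1/458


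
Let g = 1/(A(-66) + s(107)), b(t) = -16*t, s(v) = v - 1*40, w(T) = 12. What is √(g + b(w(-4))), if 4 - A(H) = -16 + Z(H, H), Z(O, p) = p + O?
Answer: I*√9208293/219 ≈ 13.856*I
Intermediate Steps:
Z(O, p) = O + p
A(H) = 20 - 2*H (A(H) = 4 - (-16 + (H + H)) = 4 - (-16 + 2*H) = 4 + (16 - 2*H) = 20 - 2*H)
s(v) = -40 + v (s(v) = v - 40 = -40 + v)
g = 1/219 (g = 1/((20 - 2*(-66)) + (-40 + 107)) = 1/((20 + 132) + 67) = 1/(152 + 67) = 1/219 ≈ 0.0045662)
√(g + b(w(-4))) = √(1/219 - 16*12) = √(1/219 - 192) = √(-42047/219) = I*√9208293/219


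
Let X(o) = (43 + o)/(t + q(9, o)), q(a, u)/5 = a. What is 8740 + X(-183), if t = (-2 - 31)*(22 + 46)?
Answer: 19219400/2199 ≈ 8740.1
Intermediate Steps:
t = -2244 (t = -33*68 = -2244)
q(a, u) = 5*a
X(o) = -43/2199 - o/2199 (X(o) = (43 + o)/(-2244 + 5*9) = (43 + o)/(-2244 + 45) = (43 + o)/(-2199) = (43 + o)*(-1/2199) = -43/2199 - o/2199)
8740 + X(-183) = 8740 + (-43/2199 - 1/2199*(-183)) = 8740 + (-43/2199 + 61/733) = 8740 + 140/2199 = 19219400/2199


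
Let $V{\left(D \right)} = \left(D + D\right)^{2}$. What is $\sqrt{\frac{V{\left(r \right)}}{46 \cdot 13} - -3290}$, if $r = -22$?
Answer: $\frac{\sqrt{294418722}}{299} \approx 57.387$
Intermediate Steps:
$V{\left(D \right)} = 4 D^{2}$ ($V{\left(D \right)} = \left(2 D\right)^{2} = 4 D^{2}$)
$\sqrt{\frac{V{\left(r \right)}}{46 \cdot 13} - -3290} = \sqrt{\frac{4 \left(-22\right)^{2}}{46 \cdot 13} - -3290} = \sqrt{\frac{4 \cdot 484}{598} + 3290} = \sqrt{1936 \cdot \frac{1}{598} + 3290} = \sqrt{\frac{968}{299} + 3290} = \sqrt{\frac{984678}{299}} = \frac{\sqrt{294418722}}{299}$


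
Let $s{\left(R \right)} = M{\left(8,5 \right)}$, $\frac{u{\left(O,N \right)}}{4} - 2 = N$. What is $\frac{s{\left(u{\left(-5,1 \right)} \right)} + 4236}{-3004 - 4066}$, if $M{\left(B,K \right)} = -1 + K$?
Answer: $- \frac{424}{707} \approx -0.59972$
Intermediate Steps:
$u{\left(O,N \right)} = 8 + 4 N$
$s{\left(R \right)} = 4$ ($s{\left(R \right)} = -1 + 5 = 4$)
$\frac{s{\left(u{\left(-5,1 \right)} \right)} + 4236}{-3004 - 4066} = \frac{4 + 4236}{-3004 - 4066} = \frac{4240}{-7070} = 4240 \left(- \frac{1}{7070}\right) = - \frac{424}{707}$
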